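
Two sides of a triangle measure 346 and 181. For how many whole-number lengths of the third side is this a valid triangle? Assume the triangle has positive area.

The triangle inequality gives |346 − 181| < c < 346 + 181, i.e. 165 < c < 527.
So c can be any integer from 166 to 526: 361 values.

361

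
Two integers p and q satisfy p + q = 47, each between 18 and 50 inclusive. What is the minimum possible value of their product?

For a fixed sum, pq is smallest when p and q are as far apart as possible.
The extreme feasible split is p = 18, q = 29, giving pq = 522.

522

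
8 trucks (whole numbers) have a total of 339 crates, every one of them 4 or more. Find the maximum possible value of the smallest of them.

The average is 339/8 < 43, so some value is ≤ 42.
Equality holds with 5 values of 42 and 3 values of 43.

42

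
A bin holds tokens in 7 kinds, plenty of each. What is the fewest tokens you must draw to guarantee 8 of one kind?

50

In the worst case you draw 7 of each of the 7 kinds: 7 × 7 = 49.
One more forces 8 of some kind, so 49 + 1 = 50.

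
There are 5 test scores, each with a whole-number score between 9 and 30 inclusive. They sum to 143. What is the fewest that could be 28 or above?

Each value short of 28 is at most 27, costing at least 30 − 27 = 3 against the maximum total of 150.
We can afford to lose at most 150 − 143 = 7, so at most ⌊7/3⌋ = 2 fall short, and at least 3 are ≥ 28.
Exactly 3 works: 3 values at 30 and 2 at 27 total 144; lower one of the high values by 1 (still ≥ 28) to hit 143.

3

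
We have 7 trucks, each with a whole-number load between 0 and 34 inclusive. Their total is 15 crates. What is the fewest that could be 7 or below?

Let j be the number exceeding 7. Then the total is ≥ 8·j + 0·(7 − j) = 0 + 8j.
So 8j ≤ 15 and j ≤ 1; hence at least 7 − 1 = 6 are ≤ 7.
Exactly 6 works: 6 values at 0 and 1 at 8 total 8; raise one of the low values by 7 (still ≤ 7) to hit 15.

6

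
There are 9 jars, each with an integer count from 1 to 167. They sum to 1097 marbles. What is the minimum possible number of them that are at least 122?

1

Each value short of 122 is at most 121, costing at least 167 − 121 = 46 against the maximum total of 1503.
We can afford to lose at most 1503 − 1097 = 406, so at most ⌊406/46⌋ = 8 fall short, and at least 1 are ≥ 122.
Exactly 1 works: 1 value at 167 and 8 at 121 total 1135; lower one of the high values by 38 (still ≥ 122) to hit 1097.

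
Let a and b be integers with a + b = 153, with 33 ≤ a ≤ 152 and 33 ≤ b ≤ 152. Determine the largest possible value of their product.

For a fixed sum, the product ab is largest when a and b are as close as possible.
Taking a = 76 and b = 77 (both in [33, 152]) gives ab = 5852.

5852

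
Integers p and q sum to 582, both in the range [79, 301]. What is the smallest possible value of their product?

84581

pq = p(582 − p) is concave in p, so over [281, 301] it is minimized at an endpoint.
The extreme feasible split is p = 281, q = 301, giving pq = 84581.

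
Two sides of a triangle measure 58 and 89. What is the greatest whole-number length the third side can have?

The third side must be less than 58 + 89 = 147.
The largest integer below 147 is 146.

146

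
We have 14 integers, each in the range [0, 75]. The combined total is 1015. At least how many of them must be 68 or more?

10

Suppose at most 14 − j of them reach 68; then j values are ≤ 67 and the rest ≤ 75.
The total is then ≤ 67·j + 75·(14 − j) = 1050 − 8j. For this to be ≥ 1015 we need j ≤ 4, so at least 14 − 4 = 10 must reach 68.
Exactly 10 works: 10 values at 75 and 4 at 67 total 1018; lower one of the high values by 3 (still ≥ 68) to hit 1015.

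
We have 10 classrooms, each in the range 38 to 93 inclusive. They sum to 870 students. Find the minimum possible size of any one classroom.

38

Minimizing one value means maximizing the remaining 9.
The other 9 can take up 9 × 93 = 837 ≥ 870 − 38, so one classroom can sit at its floor of 38.
Achievable: one at 38 and the other 9 totalling 832, which fits since 9 × 38 ≤ 832 ≤ 9 × 93.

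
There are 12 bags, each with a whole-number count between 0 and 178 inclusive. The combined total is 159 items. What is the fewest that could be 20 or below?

Each value above 20 is at least 21, contributing at least 21 − 0 = 21 above the floor 0.
The sum exceeds the floor total 0 by 159, so at most ⌊159/21⌋ = 7 exceed 20, and at least 5 are ≤ 20.
Exactly 5 works: 5 values at 0 and 7 at 21 total 147; raise one of the low values by 12 (still ≤ 20) to hit 159.

5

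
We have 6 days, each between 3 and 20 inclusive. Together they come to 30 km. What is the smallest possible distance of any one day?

3

To make one day as small as possible, make the other 5 as large as possible.
The other 5 can take up 5 × 20 = 100 ≥ 30 − 3, so one day can sit at its floor of 3.
Achievable: one at 3 and the other 5 totalling 27, which fits since 5 × 3 ≤ 27 ≤ 5 × 20.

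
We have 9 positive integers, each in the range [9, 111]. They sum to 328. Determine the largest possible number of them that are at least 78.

Suppose k of them are at least 78. Those contribute at least 78 each and the other 9 − k at least 9 each.
So the total is at least 78k + 9(9 − k) = 81 + 69k. This must be ≤ 328, giving k ≤ 3.
k = 3 is achieved by 3 values at 78 and 6 at 9, total 288; add 40 to one value (staying below 78) to reach 328.

3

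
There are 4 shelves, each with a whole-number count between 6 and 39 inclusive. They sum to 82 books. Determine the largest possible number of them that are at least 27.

With k values at 27 or above and the rest at least 6, the sum is at least 24 + 21k.
Since the sum is 82, we need 21k ≤ 58, i.e. k ≤ 2.
k = 2 is achieved by 2 values at 27 and 2 at 6, total 66; add 16 to one value (staying below 27) to reach 82.

2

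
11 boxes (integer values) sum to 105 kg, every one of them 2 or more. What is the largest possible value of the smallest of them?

9

The average is 105/11 < 10, so some value is ≤ 9.
Taking 5 copies of 9 and 6 copies of 10 gives exactly 105, so 9 is attained.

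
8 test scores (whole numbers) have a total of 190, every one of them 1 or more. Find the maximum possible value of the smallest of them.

The 8 values sum to 190, so their minimum is at most ⌊190/8⌋ = 23.
Equality holds with 2 values of 23 and 6 values of 24.

23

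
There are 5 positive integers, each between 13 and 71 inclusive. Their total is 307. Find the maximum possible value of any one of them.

To make one integer as large as possible, make the other 4 as small as possible.
The other 4 contribute at least 4 × 13 = 52, leaving at most 307 − 52 = 255.
But each integer is capped at 71, so the maximum is 71.
Achievable: one at 71 and the other 4 totalling 236, which fits since 4 × 13 ≤ 236 ≤ 4 × 71.

71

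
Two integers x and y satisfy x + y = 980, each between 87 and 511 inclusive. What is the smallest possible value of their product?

239659

xy = x(980 − x) is concave in x, so over [469, 511] it is minimized at an endpoint.
The extreme feasible split is x = 469, y = 511, giving xy = 239659.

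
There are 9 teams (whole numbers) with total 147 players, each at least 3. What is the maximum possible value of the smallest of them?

16

The average is 147/9 < 17, so some value is ≤ 16.
Taking 6 copies of 16 and 3 copies of 17 gives exactly 147, so 16 is attained.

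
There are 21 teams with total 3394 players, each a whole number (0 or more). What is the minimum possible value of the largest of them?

162

Some value must be at least ⌈3394/21⌉ = 162, since 21 × 161 = 3381 < 3394.
Achievable: 13 of them at 162 and 8 at 161 total 3394.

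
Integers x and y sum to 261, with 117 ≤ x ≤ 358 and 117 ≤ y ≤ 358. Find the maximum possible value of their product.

With x + y fixed, xy peaks when the two are closest together.
Taking x = 130 and y = 131 (both in [117, 358]) gives xy = 17030.

17030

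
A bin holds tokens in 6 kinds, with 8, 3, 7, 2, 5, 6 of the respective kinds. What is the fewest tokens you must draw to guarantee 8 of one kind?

In the worst case you take as many as possible of each kind without reaching 8: 7 + 3 + 7 + 2 + 5 + 6 = 30.
The next one must give 8 of some kind, so 30 + 1 = 31.

31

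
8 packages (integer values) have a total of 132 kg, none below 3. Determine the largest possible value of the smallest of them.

16

If every one of the 8 were at least 17, the total would be at least 8 × 17 = 136 > 132.
Equality holds with 4 values of 16 and 4 values of 17.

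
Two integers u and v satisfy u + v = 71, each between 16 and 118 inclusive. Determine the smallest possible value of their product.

880

For a fixed sum, uv is smallest when u and v are as far apart as possible.
At the endpoint u = 16, v = 71 − 16 = 55, so uv = 16 × 55 = 880.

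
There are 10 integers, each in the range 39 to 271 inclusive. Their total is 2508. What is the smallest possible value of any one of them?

69

To make one integer as small as possible, make the other 9 as large as possible.
The other 9 contribute at most 9 × 271 = 2439, leaving at least 2508 − 2439 = 69.
Since 69 ≥ 39, this is achievable: one at 69 and 9 at 271.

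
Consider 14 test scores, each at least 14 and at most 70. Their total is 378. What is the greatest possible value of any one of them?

70

Maximizing one value means minimizing the remaining 13.
The other 13 contribute at least 13 × 14 = 182, leaving at most 378 − 182 = 196.
But each score is capped at 70, so the maximum is 70.
Achievable: one at 70 and the other 13 totalling 308, which fits since 13 × 14 ≤ 308 ≤ 13 × 70.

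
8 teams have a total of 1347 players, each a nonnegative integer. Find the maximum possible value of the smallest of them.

The 8 values sum to 1347, so their minimum is at most ⌊1347/8⌋ = 168.
Achievable: 5 of them at 168 and 3 at 169 total 1347.

168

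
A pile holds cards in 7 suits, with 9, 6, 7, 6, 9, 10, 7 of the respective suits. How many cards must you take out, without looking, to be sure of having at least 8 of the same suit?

48

In the worst case you take as many as possible of each suit without reaching 8: 7 + 6 + 7 + 6 + 7 + 7 + 7 = 47.
The next one must give 8 of some suit, so 47 + 1 = 48.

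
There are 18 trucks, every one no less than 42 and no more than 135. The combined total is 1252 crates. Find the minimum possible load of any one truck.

42

Minimizing one value means maximizing the remaining 17.
The other 17 can take up 17 × 135 = 2295 ≥ 1252 − 42, so one truck can sit at its floor of 42.
Achievable: one at 42 and the other 17 totalling 1210, which fits since 17 × 42 ≤ 1210 ≤ 17 × 135.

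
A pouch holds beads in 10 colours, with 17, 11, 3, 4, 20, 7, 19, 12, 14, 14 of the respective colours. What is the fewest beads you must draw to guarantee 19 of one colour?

In the worst case you take as many as possible of each colour without reaching 19: 17 + 11 + 3 + 4 + 18 + 7 + 18 + 12 + 14 + 14 = 118.
The next one must give 19 of some colour, so 118 + 1 = 119.

119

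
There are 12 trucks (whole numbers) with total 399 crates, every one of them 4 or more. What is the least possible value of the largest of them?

Some value must be at least ⌈399/12⌉ = 34, since 12 × 33 = 396 < 399.
Equality holds with 3 values of 34 and 9 values of 33.

34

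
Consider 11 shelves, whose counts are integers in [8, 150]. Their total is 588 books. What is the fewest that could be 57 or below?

Each value above 57 is at least 58, contributing at least 58 − 8 = 50 above the floor 8.
The sum exceeds the floor total 88 by 500, so at most ⌊500/50⌋ = 10 exceed 57, and at least 1 are ≤ 57.
Exactly 1 works: 1 value at 8 and 10 at 58 total 588.

1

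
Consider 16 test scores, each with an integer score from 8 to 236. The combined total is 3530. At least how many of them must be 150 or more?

14

Suppose at most 16 − j of them reach 150; then j values are ≤ 149 and the rest ≤ 236.
The total is then ≤ 149·j + 236·(16 − j) = 3776 − 87j. For this to be ≥ 3530 we need j ≤ 2, so at least 16 − 2 = 14 must reach 150.
Exactly 14 works: 14 values at 236 and 2 at 149 total 3602; lower one of the high values by 72 (still ≥ 150) to hit 3530.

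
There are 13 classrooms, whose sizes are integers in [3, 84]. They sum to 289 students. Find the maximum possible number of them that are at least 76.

With k values at 76 or above and the rest at least 3, the sum is at least 39 + 73k.
Since the sum is 289, we need 73k ≤ 250, i.e. k ≤ 3.
k = 3 is achieved by 3 values at 76 and 10 at 3, total 258; add 31 to one value (staying below 76) to reach 289.

3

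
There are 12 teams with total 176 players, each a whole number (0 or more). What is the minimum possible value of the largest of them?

The 12 values sum to 176, so their maximum is at least ⌈176/12⌉ = 15.
Achievable: 8 of them at 15 and 4 at 14 total 176.

15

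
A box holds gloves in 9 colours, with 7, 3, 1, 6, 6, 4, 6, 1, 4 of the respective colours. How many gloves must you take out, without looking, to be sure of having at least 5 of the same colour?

30

In the worst case you take as many as possible of each colour without reaching 5: 4 + 3 + 1 + 4 + 4 + 4 + 4 + 1 + 4 = 29.
The next one must give 5 of some colour, so 29 + 1 = 30.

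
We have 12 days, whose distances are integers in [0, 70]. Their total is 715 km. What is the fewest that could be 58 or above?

If only k of them are at least 58, the other 12 − k are at most 57, so the total is at most k·70 + (12 − k)·57.
This must reach 715, so k·70 + (12 − k)·57 ≥ 715, giving k ≥ 3.
Exactly 3 works: 3 values at 70 and 9 at 57 total 723; lower one of the high values by 8 (still ≥ 58) to hit 715.

3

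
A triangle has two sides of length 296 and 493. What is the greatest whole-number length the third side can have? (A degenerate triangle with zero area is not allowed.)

The third side must be less than 296 + 493 = 789.
The largest integer below 789 is 788.

788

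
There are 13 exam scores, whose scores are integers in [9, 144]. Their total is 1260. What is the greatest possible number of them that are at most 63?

7

Each value at 63 or below falls at least 144 − 63 = 81 short of the ceiling 144.
The ceiling total is 13 × 144 = 1872, and we need 1260, so at most ⌊(1872 − 1260)/81⌋ = 7 can be that low.
k = 7 is achieved by 7 values at 63 and 6 at 144, total 1305; lower one of the 144's by 45 (still > 63) to reach 1260.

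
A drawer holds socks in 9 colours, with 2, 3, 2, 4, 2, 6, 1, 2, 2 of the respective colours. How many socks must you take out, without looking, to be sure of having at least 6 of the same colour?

In the worst case you take as many as possible of each colour without reaching 6: 2 + 3 + 2 + 4 + 2 + 5 + 1 + 2 + 2 = 23.
The next one must give 6 of some colour, so 23 + 1 = 24.

24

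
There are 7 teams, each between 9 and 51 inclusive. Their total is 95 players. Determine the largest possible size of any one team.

To make one team as large as possible, make the other 6 as small as possible.
The other 6 contribute at least 6 × 9 = 54, leaving at most 95 − 54 = 41.
Since 41 ≤ 51, this is achievable: one at 41 and 6 at 9.

41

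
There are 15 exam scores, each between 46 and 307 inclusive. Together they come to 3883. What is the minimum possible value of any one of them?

Minimizing one value means maximizing the remaining 14.
The other 14 can take up 14 × 307 = 4298 ≥ 3883 − 46, so one score can sit at its floor of 46.
Achievable: one at 46 and the other 14 totalling 3837, which fits since 14 × 46 ≤ 3837 ≤ 14 × 307.

46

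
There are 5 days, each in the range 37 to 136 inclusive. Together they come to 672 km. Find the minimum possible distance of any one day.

128

Minimizing one value means maximizing the remaining 4.
The other 4 contribute at most 4 × 136 = 544, leaving at least 672 − 544 = 128.
Since 128 ≥ 37, this is achievable: one at 128 and 4 at 136.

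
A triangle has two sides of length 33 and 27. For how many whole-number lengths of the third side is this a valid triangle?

53

The triangle inequality gives |33 − 27| < c < 33 + 27, i.e. 6 < c < 60.
So c can be any integer from 7 to 59: 53 values.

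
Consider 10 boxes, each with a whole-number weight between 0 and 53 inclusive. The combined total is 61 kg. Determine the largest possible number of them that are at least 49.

1

If k of the values are ≥ 49, the total is ≥ 49k + 0(10 − k).
Setting 49k + 0(10 − k) ≤ 61 gives 49k ≤ 61, so k ≤ 1.
k = 1 is achieved by 1 value at 49 and 9 at 0, total 49; add 12 to one value (staying below 49) to reach 61.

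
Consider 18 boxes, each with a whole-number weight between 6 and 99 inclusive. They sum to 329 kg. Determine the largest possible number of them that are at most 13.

16

Each value at 13 or below falls at least 99 − 13 = 86 short of the ceiling 99.
The ceiling total is 18 × 99 = 1782, and we need 329, so at most ⌊(1782 − 329)/86⌋ = 16 can be that low.
k = 16 is achieved by 16 values at 13 and 2 at 99, total 406; lower one of the 99's by 77 (still > 13) to reach 329.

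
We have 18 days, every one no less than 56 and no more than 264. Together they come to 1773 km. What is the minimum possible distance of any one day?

Minimizing one value means maximizing the remaining 17.
The other 17 can take up 17 × 264 = 4488 ≥ 1773 − 56, so one day can sit at its floor of 56.
Achievable: one at 56 and the other 17 totalling 1717, which fits since 17 × 56 ≤ 1717 ≤ 17 × 264.

56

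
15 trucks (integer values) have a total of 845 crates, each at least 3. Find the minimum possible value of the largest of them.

If every one of the 15 were at most 56, the total would be at most 15 × 56 = 840 < 845.
Equality holds with 5 values of 57 and 10 values of 56.

57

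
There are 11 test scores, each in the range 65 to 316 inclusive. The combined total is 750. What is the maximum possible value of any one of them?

100

To make one score as large as possible, make the other 10 as small as possible.
The other 10 contribute at least 10 × 65 = 650, leaving at most 750 − 650 = 100.
Since 100 ≤ 316, this is achievable: one at 100 and 10 at 65.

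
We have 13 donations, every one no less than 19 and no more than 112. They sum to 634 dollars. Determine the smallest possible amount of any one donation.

To make one donation as small as possible, make the other 12 as large as possible.
The other 12 can take up 12 × 112 = 1344 ≥ 634 − 19, so one donation can sit at its floor of 19.
Achievable: one at 19 and the other 12 totalling 615, which fits since 12 × 19 ≤ 615 ≤ 12 × 112.

19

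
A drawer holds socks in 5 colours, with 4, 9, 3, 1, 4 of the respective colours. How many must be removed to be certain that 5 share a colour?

In the worst case you take as many as possible of each colour without reaching 5: 4 + 4 + 3 + 1 + 4 = 16.
The next one must give 5 of some colour, so 16 + 1 = 17.

17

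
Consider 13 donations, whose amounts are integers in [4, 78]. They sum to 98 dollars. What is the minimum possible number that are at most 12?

Let j be the number exceeding 12. Then the total is ≥ 13·j + 4·(13 − j) = 52 + 9j.
So 9j ≤ 46 and j ≤ 5; hence at least 13 − 5 = 8 are ≤ 12.
Exactly 8 works: 8 values at 4 and 5 at 13 total 97; raise one of the low values by 1 (still ≤ 12) to hit 98.

8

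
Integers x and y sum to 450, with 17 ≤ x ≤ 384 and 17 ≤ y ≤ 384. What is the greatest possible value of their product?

For a fixed sum, the product xy is largest when x and y are as close as possible.
Taking x = 225 and y = 225 (both in [17, 384]) gives xy = 50625.

50625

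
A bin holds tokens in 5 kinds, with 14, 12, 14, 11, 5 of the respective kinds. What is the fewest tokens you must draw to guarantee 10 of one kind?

42

In the worst case you take as many as possible of each kind without reaching 10: 9 + 9 + 9 + 9 + 5 = 41.
The next one must give 10 of some kind, so 41 + 1 = 42.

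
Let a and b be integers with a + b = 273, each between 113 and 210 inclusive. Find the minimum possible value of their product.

18080

For a fixed sum, ab is smallest when a and b are as far apart as possible.
The extreme feasible split is a = 113, b = 160, giving ab = 18080.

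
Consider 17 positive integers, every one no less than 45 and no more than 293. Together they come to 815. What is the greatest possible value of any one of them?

95

Maximizing one value means minimizing the remaining 16.
The other 16 contribute at least 16 × 45 = 720, leaving at most 815 − 720 = 95.
Since 95 ≤ 293, this is achievable: one at 95 and 16 at 45.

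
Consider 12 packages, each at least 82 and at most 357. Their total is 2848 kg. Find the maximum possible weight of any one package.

357

Maximizing one value means minimizing the remaining 11.
The other 11 contribute at least 11 × 82 = 902, leaving at most 2848 − 902 = 1946.
But each package is capped at 357, so the maximum is 357.
Achievable: one at 357 and the other 11 totalling 2491, which fits since 11 × 82 ≤ 2491 ≤ 11 × 357.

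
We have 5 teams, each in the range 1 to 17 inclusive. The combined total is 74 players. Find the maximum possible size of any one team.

Maximizing one value means minimizing the remaining 4.
The other 4 contribute at least 4 × 1 = 4, leaving at most 74 − 4 = 70.
But each team is capped at 17, so the maximum is 17.
Achievable: one at 17 and the other 4 totalling 57, which fits since 4 × 1 ≤ 57 ≤ 4 × 17.

17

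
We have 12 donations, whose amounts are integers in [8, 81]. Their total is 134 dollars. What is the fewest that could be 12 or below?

Each value above 12 is at least 13, contributing at least 13 − 8 = 5 above the floor 8.
The sum exceeds the floor total 96 by 38, so at most ⌊38/5⌋ = 7 exceed 12, and at least 5 are ≤ 12.
Exactly 5 works: 5 values at 8 and 7 at 13 total 131; raise one of the low values by 3 (still ≤ 12) to hit 134.

5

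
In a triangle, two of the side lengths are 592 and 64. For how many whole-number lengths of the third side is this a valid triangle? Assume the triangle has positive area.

The triangle inequality gives |592 − 64| < c < 592 + 64, i.e. 528 < c < 656.
So c can be any integer from 529 to 655: 127 values.

127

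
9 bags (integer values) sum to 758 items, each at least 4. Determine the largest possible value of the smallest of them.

If every one of the 9 were at least 85, the total would be at least 9 × 85 = 765 > 758.
Achievable: 7 of them at 84 and 2 at 85 total 758.

84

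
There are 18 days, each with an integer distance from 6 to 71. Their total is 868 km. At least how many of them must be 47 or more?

2

Suppose at most 18 − j of them reach 47; then j values are ≤ 46 and the rest ≤ 71.
The total is then ≤ 46·j + 71·(18 − j) = 1278 − 25j. For this to be ≥ 868 we need j ≤ 16, so at least 18 − 16 = 2 must reach 47.
Exactly 2 works: 2 values at 71 and 16 at 46 total 878; lower one of the high values by 10 (still ≥ 47) to hit 868.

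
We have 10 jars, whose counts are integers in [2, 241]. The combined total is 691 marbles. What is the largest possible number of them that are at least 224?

3

With k values at 224 or above and the rest at least 2, the sum is at least 20 + 222k.
Since the sum is 691, we need 222k ≤ 671, i.e. k ≤ 3.
k = 3 is achieved by 3 values at 224 and 7 at 2, total 686; add 5 to one value (staying below 224) to reach 691.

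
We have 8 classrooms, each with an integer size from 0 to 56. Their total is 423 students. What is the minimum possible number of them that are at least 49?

5

Each value short of 49 is at most 48, costing at least 56 − 48 = 8 against the maximum total of 448.
We can afford to lose at most 448 − 423 = 25, so at most ⌊25/8⌋ = 3 fall short, and at least 5 are ≥ 49.
Exactly 5 works: 5 values at 56 and 3 at 48 total 424; lower one of the high values by 1 (still ≥ 49) to hit 423.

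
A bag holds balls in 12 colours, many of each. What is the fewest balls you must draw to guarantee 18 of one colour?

In the worst case you draw 17 of each of the 12 colours: 12 × 17 = 204.
One more forces 18 of some colour, so 204 + 1 = 205.

205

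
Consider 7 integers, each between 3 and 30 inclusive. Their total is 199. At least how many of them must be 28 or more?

Each value short of 28 is at most 27, costing at least 30 − 27 = 3 against the maximum total of 210.
We can afford to lose at most 210 − 199 = 11, so at most ⌊11/3⌋ = 3 fall short, and at least 4 are ≥ 28.
Exactly 4 works: 4 values at 30 and 3 at 27 total 201; lower one of the high values by 2 (still ≥ 28) to hit 199.

4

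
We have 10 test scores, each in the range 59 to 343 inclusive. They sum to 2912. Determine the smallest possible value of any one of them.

59

To make one score as small as possible, make the other 9 as large as possible.
The other 9 can take up 9 × 343 = 3087 ≥ 2912 − 59, so one score can sit at its floor of 59.
Achievable: one at 59 and the other 9 totalling 2853, which fits since 9 × 59 ≤ 2853 ≤ 9 × 343.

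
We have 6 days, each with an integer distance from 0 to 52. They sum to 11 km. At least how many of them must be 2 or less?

3

If only k of them are at most 2, the other 6 − k are at least 3, so the total is at least (6 − k)·3 + k·0.
This is ≤ 11, so (6 − k)·3 + 0k ≤ 11, which gives k ≥ 3.
Exactly 3 works: 3 values at 0 and 3 at 3 total 9; raise one of the low values by 2 (still ≤ 2) to hit 11.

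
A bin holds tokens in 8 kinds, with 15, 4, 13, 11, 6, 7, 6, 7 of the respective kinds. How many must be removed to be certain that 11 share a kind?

In the worst case you take as many as possible of each kind without reaching 11: 10 + 4 + 10 + 10 + 6 + 7 + 6 + 7 = 60.
The next one must give 11 of some kind, so 60 + 1 = 61.

61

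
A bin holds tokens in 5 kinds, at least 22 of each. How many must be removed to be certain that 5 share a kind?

In the worst case you draw 4 of each of the 5 kinds: 5 × 4 = 20.
One more forces 5 of some kind, so 20 + 1 = 21.

21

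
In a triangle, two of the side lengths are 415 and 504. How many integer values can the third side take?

The triangle inequality gives |415 − 504| < c < 415 + 504, i.e. 89 < c < 919.
So c can be any integer from 90 to 918: 829 values.

829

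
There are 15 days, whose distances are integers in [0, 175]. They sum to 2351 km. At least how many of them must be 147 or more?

Suppose at most 15 − j of them reach 147; then j values are ≤ 146 and the rest ≤ 175.
The total is then ≤ 146·j + 175·(15 − j) = 2625 − 29j. For this to be ≥ 2351 we need j ≤ 9, so at least 15 − 9 = 6 must reach 147.
Exactly 6 works: 6 values at 175 and 9 at 146 total 2364; lower one of the high values by 13 (still ≥ 147) to hit 2351.

6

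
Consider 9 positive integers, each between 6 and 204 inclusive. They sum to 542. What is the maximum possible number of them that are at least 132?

With k values at 132 or above and the rest at least 6, the sum is at least 54 + 126k.
Since the sum is 542, we need 126k ≤ 488, i.e. k ≤ 3.
k = 3 is achieved by 3 values at 132 and 6 at 6, total 432; add 110 to one value (staying below 132) to reach 542.

3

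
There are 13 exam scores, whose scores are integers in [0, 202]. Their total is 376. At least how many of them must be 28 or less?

1

Let j be the number exceeding 28. Then the total is ≥ 29·j + 0·(13 − j) = 0 + 29j.
So 29j ≤ 376 and j ≤ 12; hence at least 13 − 12 = 1 are ≤ 28.
Exactly 1 works: 1 value at 0 and 12 at 29 total 348; raise one of the low values by 28 (still ≤ 28) to hit 376.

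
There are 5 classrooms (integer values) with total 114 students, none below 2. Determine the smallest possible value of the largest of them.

The 5 values sum to 114, so their maximum is at least ⌈114/5⌉ = 23.
Equality holds with 4 values of 23 and 1 value of 22.

23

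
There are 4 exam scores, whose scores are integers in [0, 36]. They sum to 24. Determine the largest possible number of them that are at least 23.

1

With k values at 23 or above and the rest at least 0, the sum is at least 0 + 23k.
Since the sum is 24, we need 23k ≤ 24, i.e. k ≤ 1.
k = 1 is achieved by 1 value at 23 and 3 at 0, total 23; add 1 to one value (staying below 23) to reach 24.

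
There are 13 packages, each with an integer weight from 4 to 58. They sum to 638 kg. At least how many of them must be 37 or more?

8

Each value short of 37 is at most 36, costing at least 58 − 36 = 22 against the maximum total of 754.
We can afford to lose at most 754 − 638 = 116, so at most ⌊116/22⌋ = 5 fall short, and at least 8 are ≥ 37.
Exactly 8 works: 8 values at 58 and 5 at 36 total 644; lower one of the high values by 6 (still ≥ 37) to hit 638.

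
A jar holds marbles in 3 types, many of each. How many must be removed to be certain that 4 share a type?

10

You could draw 3 of every type without reaching 4 of any — 9 in all.
One more forces 4 of some type, so 9 + 1 = 10.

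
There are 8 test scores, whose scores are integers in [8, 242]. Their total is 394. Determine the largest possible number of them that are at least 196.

1

If k of the values are ≥ 196, the total is ≥ 196k + 8(8 − k).
Setting 196k + 8(8 − k) ≤ 394 gives 188k ≤ 330, so k ≤ 1.
k = 1 is achieved by 1 value at 196 and 7 at 8, total 252; add 142 to one value (staying below 196) to reach 394.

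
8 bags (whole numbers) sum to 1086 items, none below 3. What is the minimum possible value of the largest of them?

136

The average is 1086/8 > 135, so not all 8 can be 135 or less; the largest is ≥ 136.
Taking 2 copies of 135 and 6 copies of 136 gives exactly 1086, so 136 is attained.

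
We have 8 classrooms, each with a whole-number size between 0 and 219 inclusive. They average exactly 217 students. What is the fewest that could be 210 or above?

The total is 8 × 217 = 1736.
Suppose at most 8 − j of them reach 210; then j values are ≤ 209 and the rest ≤ 219.
The total is then ≤ 209·j + 219·(8 − j) = 1752 − 10j. For this to be ≥ 1736 we need j ≤ 1, so at least 8 − 1 = 7 must reach 210.
Exactly 7 works: 7 values at 219 and 1 at 209 total 1742; lower one of the high values by 6 (still ≥ 210) to hit 1736.

7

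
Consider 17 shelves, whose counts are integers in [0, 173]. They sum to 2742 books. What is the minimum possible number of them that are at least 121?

14

Suppose at most 17 − j of them reach 121; then j values are ≤ 120 and the rest ≤ 173.
The total is then ≤ 120·j + 173·(17 − j) = 2941 − 53j. For this to be ≥ 2742 we need j ≤ 3, so at least 17 − 3 = 14 must reach 121.
Exactly 14 works: 14 values at 173 and 3 at 120 total 2782; lower one of the high values by 40 (still ≥ 121) to hit 2742.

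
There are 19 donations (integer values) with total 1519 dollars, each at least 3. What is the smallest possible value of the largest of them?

The average is 1519/19 > 79, so not all 19 can be 79 or less; the largest is ≥ 80.
Equality holds with 18 values of 80 and 1 value of 79.

80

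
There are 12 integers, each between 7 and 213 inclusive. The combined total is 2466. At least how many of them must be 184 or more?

If only k of them are at least 184, the other 12 − k are at most 183, so the total is at most k·213 + (12 − k)·183.
This must reach 2466, so k·213 + (12 − k)·183 ≥ 2466, giving k ≥ 9.
Exactly 9 works: 9 values at 213 and 3 at 183 total 2466.

9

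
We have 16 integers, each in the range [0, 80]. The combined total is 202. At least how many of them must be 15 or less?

4

Let j be the number exceeding 15. Then the total is ≥ 16·j + 0·(16 − j) = 0 + 16j.
So 16j ≤ 202 and j ≤ 12; hence at least 16 − 12 = 4 are ≤ 15.
Exactly 4 works: 4 values at 0 and 12 at 16 total 192; raise one of the low values by 10 (still ≤ 15) to hit 202.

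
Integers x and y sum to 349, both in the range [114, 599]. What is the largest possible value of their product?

xy = x(349 − x) is maximized when x is as near 349/2 as the bounds allow.
Taking x = 174 and y = 175 (both in [114, 599]) gives xy = 30450.

30450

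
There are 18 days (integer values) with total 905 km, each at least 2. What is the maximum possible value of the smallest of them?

The average is 905/18 < 51, so some value is ≤ 50.
Equality holds with 13 values of 50 and 5 values of 51.

50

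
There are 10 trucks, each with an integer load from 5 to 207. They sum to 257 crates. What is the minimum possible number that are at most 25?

If only k of them are at most 25, the other 10 − k are at least 26, so the total is at least (10 − k)·26 + k·5.
This is ≤ 257, so (10 − k)·26 + 5k ≤ 257, which gives k ≥ 1.
Exactly 1 works: 1 value at 5 and 9 at 26 total 239; raise one of the low values by 18 (still ≤ 25) to hit 257.

1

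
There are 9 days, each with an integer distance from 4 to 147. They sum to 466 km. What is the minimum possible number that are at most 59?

2

If only k of them are at most 59, the other 9 − k are at least 60, so the total is at least (9 − k)·60 + k·4.
This is ≤ 466, so (9 − k)·60 + 4k ≤ 466, which gives k ≥ 2.
Exactly 2 works: 2 values at 4 and 7 at 60 total 428; raise one of the low values by 38 (still ≤ 59) to hit 466.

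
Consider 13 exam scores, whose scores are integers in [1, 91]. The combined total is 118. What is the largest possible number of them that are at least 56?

1

With k values at 56 or above and the rest at least 1, the sum is at least 13 + 55k.
Since the sum is 118, we need 55k ≤ 105, i.e. k ≤ 1.
k = 1 is achieved by 1 value at 56 and 12 at 1, total 68; add 50 to one value (staying below 56) to reach 118.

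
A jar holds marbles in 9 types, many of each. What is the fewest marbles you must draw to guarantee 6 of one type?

You could draw 5 of every type without reaching 6 of any — 45 in all.
One more forces 6 of some type, so 45 + 1 = 46.

46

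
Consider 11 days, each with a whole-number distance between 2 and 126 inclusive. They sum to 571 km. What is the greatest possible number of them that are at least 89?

Suppose k of them are at least 89. Those contribute at least 89 each and the other 11 − k at least 2 each.
So the total is at least 89k + 2(11 − k) = 22 + 87k. This must be ≤ 571, giving k ≤ 6.
k = 6 is achieved by 6 values at 89 and 5 at 2, total 544; add 27 to one value (staying below 89) to reach 571.

6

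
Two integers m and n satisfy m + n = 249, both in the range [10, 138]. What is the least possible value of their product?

mn = m(249 − m) is concave in m, so over [111, 138] it is minimized at an endpoint.
The extreme feasible split is m = 111, n = 138, giving mn = 15318.

15318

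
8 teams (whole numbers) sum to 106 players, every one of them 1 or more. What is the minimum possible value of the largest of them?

14

The 8 values sum to 106, so their maximum is at least ⌈106/8⌉ = 14.
Achievable: 2 of them at 14 and 6 at 13 total 106.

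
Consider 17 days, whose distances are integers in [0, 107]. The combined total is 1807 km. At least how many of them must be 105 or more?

13

If only k of them are at least 105, the other 17 − k are at most 104, so the total is at most k·107 + (17 − k)·104.
This must reach 1807, so k·107 + (17 − k)·104 ≥ 1807, giving k ≥ 13.
Exactly 13 works: 13 values at 107 and 4 at 104 total 1807.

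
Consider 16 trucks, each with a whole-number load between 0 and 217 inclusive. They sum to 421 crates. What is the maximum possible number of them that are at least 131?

3

With k values at 131 or above and the rest at least 0, the sum is at least 0 + 131k.
Since the sum is 421, we need 131k ≤ 421, i.e. k ≤ 3.
k = 3 is achieved by 3 values at 131 and 13 at 0, total 393; add 28 to one value (staying below 131) to reach 421.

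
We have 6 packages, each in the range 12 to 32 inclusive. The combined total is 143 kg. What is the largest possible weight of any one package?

32

To make one package as large as possible, make the other 5 as small as possible.
The other 5 contribute at least 5 × 12 = 60, leaving at most 143 − 60 = 83.
But each package is capped at 32, so the maximum is 32.
Achievable: one at 32 and the other 5 totalling 111, which fits since 5 × 12 ≤ 111 ≤ 5 × 32.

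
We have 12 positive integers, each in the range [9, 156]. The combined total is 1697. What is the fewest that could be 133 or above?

5

If only k of them are at least 133, the other 12 − k are at most 132, so the total is at most k·156 + (12 − k)·132.
This must reach 1697, so k·156 + (12 − k)·132 ≥ 1697, giving k ≥ 5.
Exactly 5 works: 5 values at 156 and 7 at 132 total 1704; lower one of the high values by 7 (still ≥ 133) to hit 1697.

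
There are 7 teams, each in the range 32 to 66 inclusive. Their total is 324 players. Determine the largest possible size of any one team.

Maximizing one value means minimizing the remaining 6.
The other 6 contribute at least 6 × 32 = 192, leaving at most 324 − 192 = 132.
But each team is capped at 66, so the maximum is 66.
Achievable: one at 66 and the other 6 totalling 258, which fits since 6 × 32 ≤ 258 ≤ 6 × 66.

66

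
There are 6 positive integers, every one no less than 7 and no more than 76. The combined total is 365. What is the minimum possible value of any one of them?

Minimizing one value means maximizing the remaining 5.
The other 5 can take up 5 × 76 = 380 ≥ 365 − 7, so one integer can sit at its floor of 7.
Achievable: one at 7 and the other 5 totalling 358, which fits since 5 × 7 ≤ 358 ≤ 5 × 76.

7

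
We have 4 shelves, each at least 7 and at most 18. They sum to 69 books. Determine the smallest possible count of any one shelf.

15

Minimizing one value means maximizing the remaining 3.
The other 3 contribute at most 3 × 18 = 54, leaving at least 69 − 54 = 15.
Since 15 ≥ 7, this is achievable: one at 15 and 3 at 18.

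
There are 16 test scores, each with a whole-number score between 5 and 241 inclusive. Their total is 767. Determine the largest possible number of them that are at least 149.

4

If k of the values are ≥ 149, the total is ≥ 149k + 5(16 − k).
Setting 149k + 5(16 − k) ≤ 767 gives 144k ≤ 687, so k ≤ 4.
k = 4 is achieved by 4 values at 149 and 12 at 5, total 656; add 111 to one value (staying below 149) to reach 767.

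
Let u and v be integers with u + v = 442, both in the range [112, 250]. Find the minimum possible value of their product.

48000

For a fixed sum, uv is smallest when u and v are as far apart as possible.
At the endpoint u = 192, v = 442 − 192 = 250, so uv = 192 × 250 = 48000.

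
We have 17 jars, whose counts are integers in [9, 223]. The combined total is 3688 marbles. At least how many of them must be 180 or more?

15

Each value short of 180 is at most 179, costing at least 223 − 179 = 44 against the maximum total of 3791.
We can afford to lose at most 3791 − 3688 = 103, so at most ⌊103/44⌋ = 2 fall short, and at least 15 are ≥ 180.
Exactly 15 works: 15 values at 223 and 2 at 179 total 3703; lower one of the high values by 15 (still ≥ 180) to hit 3688.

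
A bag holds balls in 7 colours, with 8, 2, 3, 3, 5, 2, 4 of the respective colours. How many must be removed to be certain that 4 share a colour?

20

In the worst case you take as many as possible of each colour without reaching 4: 3 + 2 + 3 + 3 + 3 + 2 + 3 = 19.
The next one must give 4 of some colour, so 19 + 1 = 20.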